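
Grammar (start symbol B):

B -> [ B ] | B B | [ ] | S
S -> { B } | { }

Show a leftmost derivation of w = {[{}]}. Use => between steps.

B => S   [B -> S]
S => {B}   [S -> { B }]
{B} => {[B]}   [B -> [ B ]]
{[B]} => {[S]}   [B -> S]
{[S]} => {[{}]}   [S -> { }]

B=>S=>{B}=>{[B]}=>{[S]}=>{[{}]}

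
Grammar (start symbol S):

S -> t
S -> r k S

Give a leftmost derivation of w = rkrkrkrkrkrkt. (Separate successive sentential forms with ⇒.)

S ⇒ rkS ⇒ rkrkS ⇒ rkrkrkS ⇒ rkrkrkrkS ⇒ rkrkrkrkrkS ⇒ rkrkrkrkrkrkS ⇒ rkrkrkrkrkrkt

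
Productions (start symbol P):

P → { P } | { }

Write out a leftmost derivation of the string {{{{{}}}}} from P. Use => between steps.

P => {P} => {{P}} => {{{P}}} => {{{{P}}}} => {{{{{}}}}}

P => {P}   [P → { P }]
{P} => {{P}}   [P → { P }]
{{P}} => {{{P}}}   [P → { P }]
{{{P}}} => {{{{P}}}}   [P → { P }]
{{{{P}}}} => {{{{{}}}}}   [P → { }]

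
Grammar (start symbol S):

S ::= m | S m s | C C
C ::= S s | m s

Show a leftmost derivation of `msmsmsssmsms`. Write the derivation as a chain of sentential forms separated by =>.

S => Sms   [S ::= S m s]
Sms => CCms   [S ::= C C]
CCms => SsCms   [C ::= S s]
SsCms => CCsCms   [S ::= C C]
CCsCms => msCsCms   [C ::= m s]
msCsCms => msSssCms   [C ::= S s]
msSssCms => msCCssCms   [S ::= C C]
msCCssCms => msmsCssCms   [C ::= m s]
msmsCssCms => msmsmsssCms   [C ::= m s]
msmsmsssCms => msmsmsssmsms   [C ::= m s]

S => Sms => CCms => SsCms => CCsCms => msCsCms => msSssCms => msCCssCms => msmsCssCms => msmsmsssCms => msmsmsssmsms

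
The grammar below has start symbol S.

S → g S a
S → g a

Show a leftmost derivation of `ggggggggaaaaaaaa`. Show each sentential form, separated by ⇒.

S ⇒ gSa   [S → g S a]
gSa ⇒ ggSaa   [S → g S a]
ggSaa ⇒ gggSaaa   [S → g S a]
gggSaaa ⇒ ggggSaaaa   [S → g S a]
ggggSaaaa ⇒ gggggSaaaaa   [S → g S a]
gggggSaaaaa ⇒ ggggggSaaaaaa   [S → g S a]
ggggggSaaaaaa ⇒ gggggggSaaaaaaa   [S → g S a]
gggggggSaaaaaaa ⇒ ggggggggaaaaaaaa   [S → g a]

S ⇒ gSa ⇒ ggSaa ⇒ gggSaaa ⇒ ggggSaaaa ⇒ gggggSaaaaa ⇒ ggggggSaaaaaa ⇒ gggggggSaaaaaaa ⇒ ggggggggaaaaaaaa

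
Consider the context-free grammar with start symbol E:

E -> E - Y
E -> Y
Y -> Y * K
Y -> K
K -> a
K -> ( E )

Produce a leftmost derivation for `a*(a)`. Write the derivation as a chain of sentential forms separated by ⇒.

E ⇒ Y ⇒ Y*K ⇒ K*K ⇒ a*K ⇒ a*(E) ⇒ a*(Y) ⇒ a*(K) ⇒ a*(a)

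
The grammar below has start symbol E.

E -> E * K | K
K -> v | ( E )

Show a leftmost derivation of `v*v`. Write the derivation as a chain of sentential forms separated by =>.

E => E*K => K*K => v*K => v*v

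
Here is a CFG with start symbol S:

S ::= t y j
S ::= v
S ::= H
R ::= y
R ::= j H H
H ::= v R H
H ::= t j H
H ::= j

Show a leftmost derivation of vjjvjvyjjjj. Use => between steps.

S=>H=>vRH=>vjHHH=>vjjHH=>vjjvRHH=>vjjvjHHHH=>vjjvjvRHHHH=>vjjvjvyHHHH=>vjjvjvyjHHH=>vjjvjvyjjHH=>vjjvjvyjjjH=>vjjvjvyjjjj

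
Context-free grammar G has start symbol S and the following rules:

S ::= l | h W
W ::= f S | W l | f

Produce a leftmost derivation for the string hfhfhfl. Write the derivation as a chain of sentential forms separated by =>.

S => hW   [S ::= h W]
hW => hfS   [W ::= f S]
hfS => hfhW   [S ::= h W]
hfhW => hfhfS   [W ::= f S]
hfhfS => hfhfhW   [S ::= h W]
hfhfhW => hfhfhfS   [W ::= f S]
hfhfhfS => hfhfhfl   [S ::= l]

S => hW => hfS => hfhW => hfhfS => hfhfhW => hfhfhfS => hfhfhfl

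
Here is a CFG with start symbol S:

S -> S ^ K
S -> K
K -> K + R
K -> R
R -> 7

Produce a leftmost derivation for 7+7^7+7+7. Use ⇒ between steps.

S ⇒ S^K   [S -> S ^ K]
S^K ⇒ K^K   [S -> K]
K^K ⇒ K+R^K   [K -> K + R]
K+R^K ⇒ R+R^K   [K -> R]
R+R^K ⇒ 7+R^K   [R -> 7]
7+R^K ⇒ 7+7^K   [R -> 7]
7+7^K ⇒ 7+7^K+R   [K -> K + R]
7+7^K+R ⇒ 7+7^K+R+R   [K -> K + R]
7+7^K+R+R ⇒ 7+7^R+R+R   [K -> R]
7+7^R+R+R ⇒ 7+7^7+R+R   [R -> 7]
7+7^7+R+R ⇒ 7+7^7+7+R   [R -> 7]
7+7^7+7+R ⇒ 7+7^7+7+7   [R -> 7]

S⇒S^K⇒K^K⇒K+R^K⇒R+R^K⇒7+R^K⇒7+7^K⇒7+7^K+R⇒7+7^K+R+R⇒7+7^R+R+R⇒7+7^7+R+R⇒7+7^7+7+R⇒7+7^7+7+7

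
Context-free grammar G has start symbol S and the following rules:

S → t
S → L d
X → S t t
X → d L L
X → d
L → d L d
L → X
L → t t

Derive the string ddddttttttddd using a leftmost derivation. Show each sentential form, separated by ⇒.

S ⇒ Ld   [S → L d]
Ld ⇒ dLdd   [L → d L d]
dLdd ⇒ ddLddd   [L → d L d]
ddLddd ⇒ ddXddd   [L → X]
ddXddd ⇒ dddLLddd   [X → d L L]
dddLLddd ⇒ dddXLddd   [L → X]
dddXLddd ⇒ ddddLLLddd   [X → d L L]
ddddLLLddd ⇒ ddddttLLddd   [L → t t]
ddddttLLddd ⇒ ddddttttLddd   [L → t t]
ddddttttLddd ⇒ ddddttttttddd   [L → t t]

S⇒Ld⇒dLdd⇒ddLddd⇒ddXddd⇒dddLLddd⇒dddXLddd⇒ddddLLLddd⇒ddddttLLddd⇒ddddttttLddd⇒ddddttttttddd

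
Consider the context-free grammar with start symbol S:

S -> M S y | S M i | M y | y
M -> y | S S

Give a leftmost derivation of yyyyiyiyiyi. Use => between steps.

S => SMi => SMiMi => SMiMiMi => SMiMiMiMi => MyMiMiMiMi => SSyMiMiMiMi => ySyMiMiMiMi => yyyMiMiMiMi => yyyyiMiMiMi => yyyyiyiMiMi => yyyyiyiyiMi => yyyyiyiyiyi

S => SMi   [S -> S M i]
SMi => SMiMi   [S -> S M i]
SMiMi => SMiMiMi   [S -> S M i]
SMiMiMi => SMiMiMiMi   [S -> S M i]
SMiMiMiMi => MyMiMiMiMi   [S -> M y]
MyMiMiMiMi => SSyMiMiMiMi   [M -> S S]
SSyMiMiMiMi => ySyMiMiMiMi   [S -> y]
ySyMiMiMiMi => yyyMiMiMiMi   [S -> y]
yyyMiMiMiMi => yyyyiMiMiMi   [M -> y]
yyyyiMiMiMi => yyyyiyiMiMi   [M -> y]
yyyyiyiMiMi => yyyyiyiyiMi   [M -> y]
yyyyiyiyiMi => yyyyiyiyiyi   [M -> y]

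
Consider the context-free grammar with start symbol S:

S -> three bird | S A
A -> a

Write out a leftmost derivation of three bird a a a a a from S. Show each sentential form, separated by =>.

S => S A => S A A => S A A A => S A A A A => S A A A A A => three bird A A A A A => three bird a A A A A => three bird a a A A A => three bird a a a A A => three bird a a a a A => three bird a a a a a

S => S A   [S -> S A]
S A => S A A   [S -> S A]
S A A => S A A A   [S -> S A]
S A A A => S A A A A   [S -> S A]
S A A A A => S A A A A A   [S -> S A]
S A A A A A => three bird A A A A A   [S -> three bird]
three bird A A A A A => three bird a A A A A   [A -> a]
three bird a A A A A => three bird a a A A A   [A -> a]
three bird a a A A A => three bird a a a A A   [A -> a]
three bird a a a A A => three bird a a a a A   [A -> a]
three bird a a a a A => three bird a a a a a   [A -> a]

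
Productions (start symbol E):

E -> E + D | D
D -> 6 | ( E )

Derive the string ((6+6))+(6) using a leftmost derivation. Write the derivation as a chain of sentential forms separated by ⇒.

E ⇒ E+D   [E -> E + D]
E+D ⇒ D+D   [E -> D]
D+D ⇒ (E)+D   [D -> ( E )]
(E)+D ⇒ (D)+D   [E -> D]
(D)+D ⇒ ((E))+D   [D -> ( E )]
((E))+D ⇒ ((E+D))+D   [E -> E + D]
((E+D))+D ⇒ ((D+D))+D   [E -> D]
((D+D))+D ⇒ ((6+D))+D   [D -> 6]
((6+D))+D ⇒ ((6+6))+D   [D -> 6]
((6+6))+D ⇒ ((6+6))+(E)   [D -> ( E )]
((6+6))+(E) ⇒ ((6+6))+(D)   [E -> D]
((6+6))+(D) ⇒ ((6+6))+(6)   [D -> 6]

E⇒E+D⇒D+D⇒(E)+D⇒(D)+D⇒((E))+D⇒((E+D))+D⇒((D+D))+D⇒((6+D))+D⇒((6+6))+D⇒((6+6))+(E)⇒((6+6))+(D)⇒((6+6))+(6)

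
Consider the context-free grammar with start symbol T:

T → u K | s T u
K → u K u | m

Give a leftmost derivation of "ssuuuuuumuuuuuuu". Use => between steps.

T => sTu   [T → s T u]
sTu => ssTuu   [T → s T u]
ssTuu => ssuKuu   [T → u K]
ssuKuu => ssuuKuuu   [K → u K u]
ssuuKuuu => ssuuuKuuuu   [K → u K u]
ssuuuKuuuu => ssuuuuKuuuuu   [K → u K u]
ssuuuuKuuuuu => ssuuuuuKuuuuuu   [K → u K u]
ssuuuuuKuuuuuu => ssuuuuuuKuuuuuuu   [K → u K u]
ssuuuuuuKuuuuuuu => ssuuuuuumuuuuuuu   [K → m]

T => sTu => ssTuu => ssuKuu => ssuuKuuu => ssuuuKuuuu => ssuuuuKuuuuu => ssuuuuuKuuuuuu => ssuuuuuuKuuuuuuu => ssuuuuuumuuuuuuu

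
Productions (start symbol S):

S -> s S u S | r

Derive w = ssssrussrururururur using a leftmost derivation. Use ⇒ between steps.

S ⇒ sSuS   [S -> s S u S]
sSuS ⇒ ssSuSuS   [S -> s S u S]
ssSuSuS ⇒ sssSuSuSuS   [S -> s S u S]
sssSuSuSuS ⇒ ssssSuSuSuSuS   [S -> s S u S]
ssssSuSuSuSuS ⇒ ssssruSuSuSuS   [S -> r]
ssssruSuSuSuS ⇒ ssssrusSuSuSuSuS   [S -> s S u S]
ssssrusSuSuSuSuS ⇒ ssssrussSuSuSuSuSuS   [S -> s S u S]
ssssrussSuSuSuSuSuS ⇒ ssssrussruSuSuSuSuS   [S -> r]
ssssrussruSuSuSuSuS ⇒ ssssrussruruSuSuSuS   [S -> r]
ssssrussruruSuSuSuS ⇒ ssssrussrururuSuSuS   [S -> r]
ssssrussrururuSuSuS ⇒ ssssrussrurururuSuS   [S -> r]
ssssrussrurururuSuS ⇒ ssssrussrururururuS   [S -> r]
ssssrussrururururuS ⇒ ssssrussrururururur   [S -> r]

S ⇒ sSuS ⇒ ssSuSuS ⇒ sssSuSuSuS ⇒ ssssSuSuSuSuS ⇒ ssssruSuSuSuS ⇒ ssssrusSuSuSuSuS ⇒ ssssrussSuSuSuSuSuS ⇒ ssssrussruSuSuSuSuS ⇒ ssssrussruruSuSuSuS ⇒ ssssrussrururuSuSuS ⇒ ssssrussrurururuSuS ⇒ ssssrussrururururuS ⇒ ssssrussrururururur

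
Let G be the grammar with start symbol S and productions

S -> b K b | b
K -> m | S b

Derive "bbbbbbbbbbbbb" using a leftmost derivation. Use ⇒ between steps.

S ⇒ bKb   [S -> b K b]
bKb ⇒ bSbb   [K -> S b]
bSbb ⇒ bbKbbb   [S -> b K b]
bbKbbb ⇒ bbSbbbb   [K -> S b]
bbSbbbb ⇒ bbbKbbbbb   [S -> b K b]
bbbKbbbbb ⇒ bbbSbbbbbb   [K -> S b]
bbbSbbbbbb ⇒ bbbbKbbbbbbb   [S -> b K b]
bbbbKbbbbbbb ⇒ bbbbSbbbbbbbb   [K -> S b]
bbbbSbbbbbbbb ⇒ bbbbbbbbbbbbb   [S -> b]

S ⇒ bKb ⇒ bSbb ⇒ bbKbbb ⇒ bbSbbbb ⇒ bbbKbbbbb ⇒ bbbSbbbbbb ⇒ bbbbKbbbbbbb ⇒ bbbbSbbbbbbbb ⇒ bbbbbbbbbbbbb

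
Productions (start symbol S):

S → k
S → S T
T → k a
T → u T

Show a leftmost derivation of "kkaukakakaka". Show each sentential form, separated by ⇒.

S⇒ST⇒STT⇒STTT⇒STTTT⇒STTTTT⇒kTTTTT⇒kkaTTTT⇒kkauTTTT⇒kkaukaTTT⇒kkaukakaTT⇒kkaukakakaT⇒kkaukakakaka

S ⇒ ST   [S → S T]
ST ⇒ STT   [S → S T]
STT ⇒ STTT   [S → S T]
STTT ⇒ STTTT   [S → S T]
STTTT ⇒ STTTTT   [S → S T]
STTTTT ⇒ kTTTTT   [S → k]
kTTTTT ⇒ kkaTTTT   [T → k a]
kkaTTTT ⇒ kkauTTTT   [T → u T]
kkauTTTT ⇒ kkaukaTTT   [T → k a]
kkaukaTTT ⇒ kkaukakaTT   [T → k a]
kkaukakaTT ⇒ kkaukakakaT   [T → k a]
kkaukakakaT ⇒ kkaukakakaka   [T → k a]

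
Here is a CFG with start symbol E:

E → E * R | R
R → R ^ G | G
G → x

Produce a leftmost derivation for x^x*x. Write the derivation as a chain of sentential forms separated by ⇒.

E ⇒ E*R   [E → E * R]
E*R ⇒ R*R   [E → R]
R*R ⇒ R^G*R   [R → R ^ G]
R^G*R ⇒ G^G*R   [R → G]
G^G*R ⇒ x^G*R   [G → x]
x^G*R ⇒ x^x*R   [G → x]
x^x*R ⇒ x^x*G   [R → G]
x^x*G ⇒ x^x*x   [G → x]

E ⇒ E*R ⇒ R*R ⇒ R^G*R ⇒ G^G*R ⇒ x^G*R ⇒ x^x*R ⇒ x^x*G ⇒ x^x*x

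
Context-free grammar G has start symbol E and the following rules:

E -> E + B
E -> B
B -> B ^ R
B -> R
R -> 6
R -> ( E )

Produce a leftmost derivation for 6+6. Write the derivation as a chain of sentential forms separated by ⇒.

E ⇒ E+B ⇒ B+B ⇒ R+B ⇒ 6+B ⇒ 6+R ⇒ 6+6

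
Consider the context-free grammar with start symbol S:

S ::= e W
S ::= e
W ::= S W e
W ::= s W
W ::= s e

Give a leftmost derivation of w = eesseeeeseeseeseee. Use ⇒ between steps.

S ⇒ eW   [S ::= e W]
eW ⇒ eSWe   [W ::= S W e]
eSWe ⇒ eeWWe   [S ::= e W]
eeWWe ⇒ eesWWe   [W ::= s W]
eesWWe ⇒ eesseWe   [W ::= s e]
eesseWe ⇒ eesseSWee   [W ::= S W e]
eesseSWee ⇒ eesseeWWee   [S ::= e W]
eesseeWWee ⇒ eesseeSWeWee   [W ::= S W e]
eesseeSWeWee ⇒ eesseeeWWeWee   [S ::= e W]
eesseeeWWeWee ⇒ eesseeeSWeWeWee   [W ::= S W e]
eesseeeSWeWeWee ⇒ eesseeeeWeWeWee   [S ::= e]
eesseeeeWeWeWee ⇒ eesseeeeseeWeWee   [W ::= s e]
eesseeeeseeWeWee ⇒ eesseeeeseeseeWee   [W ::= s e]
eesseeeeseeseeWee ⇒ eesseeeeseeseeseee   [W ::= s e]

S ⇒ eW ⇒ eSWe ⇒ eeWWe ⇒ eesWWe ⇒ eesseWe ⇒ eesseSWee ⇒ eesseeWWee ⇒ eesseeSWeWee ⇒ eesseeeWWeWee ⇒ eesseeeSWeWeWee ⇒ eesseeeeWeWeWee ⇒ eesseeeeseeWeWee ⇒ eesseeeeseeseeWee ⇒ eesseeeeseeseeseee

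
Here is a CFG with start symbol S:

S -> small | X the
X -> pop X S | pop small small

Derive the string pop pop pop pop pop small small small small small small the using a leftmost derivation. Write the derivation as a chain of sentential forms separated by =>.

S => X the   [S -> X the]
X the => pop X S the   [X -> pop X S]
pop X S the => pop pop X S S the   [X -> pop X S]
pop pop X S S the => pop pop pop X S S S the   [X -> pop X S]
pop pop pop X S S S the => pop pop pop pop X S S S S the   [X -> pop X S]
pop pop pop pop X S S S S the => pop pop pop pop pop small small S S S S the   [X -> pop small small]
pop pop pop pop pop small small S S S S the => pop pop pop pop pop small small small S S S the   [S -> small]
pop pop pop pop pop small small small S S S the => pop pop pop pop pop small small small small S S the   [S -> small]
pop pop pop pop pop small small small small S S the => pop pop pop pop pop small small small small small S the   [S -> small]
pop pop pop pop pop small small small small small S the => pop pop pop pop pop small small small small small small the   [S -> small]

S => X the => pop X S the => pop pop X S S the => pop pop pop X S S S the => pop pop pop pop X S S S S the => pop pop pop pop pop small small S S S S the => pop pop pop pop pop small small small S S S the => pop pop pop pop pop small small small small S S the => pop pop pop pop pop small small small small small S the => pop pop pop pop pop small small small small small small the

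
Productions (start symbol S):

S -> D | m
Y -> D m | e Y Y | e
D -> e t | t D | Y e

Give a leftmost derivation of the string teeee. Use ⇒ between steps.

S ⇒ D   [S -> D]
D ⇒ tD   [D -> t D]
tD ⇒ tYe   [D -> Y e]
tYe ⇒ teYYe   [Y -> e Y Y]
teYYe ⇒ teeYe   [Y -> e]
teeYe ⇒ teeee   [Y -> e]

S ⇒ D ⇒ tD ⇒ tYe ⇒ teYYe ⇒ teeYe ⇒ teeee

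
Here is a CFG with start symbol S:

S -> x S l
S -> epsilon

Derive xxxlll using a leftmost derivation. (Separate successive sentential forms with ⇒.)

S ⇒ xSl ⇒ xxSll ⇒ xxxSlll ⇒ xxxlll

S ⇒ xSl   [S -> x S l]
xSl ⇒ xxSll   [S -> x S l]
xxSll ⇒ xxxSlll   [S -> x S l]
xxxSlll ⇒ xxxlll   [S -> epsilon]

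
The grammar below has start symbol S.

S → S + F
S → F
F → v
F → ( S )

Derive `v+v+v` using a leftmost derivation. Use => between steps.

S=>S+F=>S+F+F=>F+F+F=>v+F+F=>v+v+F=>v+v+v

S => S+F   [S → S + F]
S+F => S+F+F   [S → S + F]
S+F+F => F+F+F   [S → F]
F+F+F => v+F+F   [F → v]
v+F+F => v+v+F   [F → v]
v+v+F => v+v+v   [F → v]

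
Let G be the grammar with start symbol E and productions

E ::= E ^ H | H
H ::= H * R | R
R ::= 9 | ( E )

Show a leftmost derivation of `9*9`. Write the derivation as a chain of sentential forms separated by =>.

E => H => H*R => R*R => 9*R => 9*9

E => H   [E ::= H]
H => H*R   [H ::= H * R]
H*R => R*R   [H ::= R]
R*R => 9*R   [R ::= 9]
9*R => 9*9   [R ::= 9]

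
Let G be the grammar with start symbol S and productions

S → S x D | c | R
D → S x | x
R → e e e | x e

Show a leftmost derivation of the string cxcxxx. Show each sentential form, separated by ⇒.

S ⇒ SxD ⇒ SxDxD ⇒ cxDxD ⇒ cxSxxD ⇒ cxcxxD ⇒ cxcxxx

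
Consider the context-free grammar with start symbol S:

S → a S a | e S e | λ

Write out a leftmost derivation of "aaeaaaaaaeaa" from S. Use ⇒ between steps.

S ⇒ aSa   [S → a S a]
aSa ⇒ aaSaa   [S → a S a]
aaSaa ⇒ aaeSeaa   [S → e S e]
aaeSeaa ⇒ aaeaSaeaa   [S → a S a]
aaeaSaeaa ⇒ aaeaaSaaeaa   [S → a S a]
aaeaaSaaeaa ⇒ aaeaaaSaaaeaa   [S → a S a]
aaeaaaSaaaeaa ⇒ aaeaaaaaaeaa   [S → λ]

S ⇒ aSa ⇒ aaSaa ⇒ aaeSeaa ⇒ aaeaSaeaa ⇒ aaeaaSaaeaa ⇒ aaeaaaSaaaeaa ⇒ aaeaaaaaaeaa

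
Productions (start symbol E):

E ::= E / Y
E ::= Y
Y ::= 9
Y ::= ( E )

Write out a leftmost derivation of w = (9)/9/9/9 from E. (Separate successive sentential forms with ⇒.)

E ⇒ E/Y ⇒ E/Y/Y ⇒ E/Y/Y/Y ⇒ Y/Y/Y/Y ⇒ (E)/Y/Y/Y ⇒ (Y)/Y/Y/Y ⇒ (9)/Y/Y/Y ⇒ (9)/9/Y/Y ⇒ (9)/9/9/Y ⇒ (9)/9/9/9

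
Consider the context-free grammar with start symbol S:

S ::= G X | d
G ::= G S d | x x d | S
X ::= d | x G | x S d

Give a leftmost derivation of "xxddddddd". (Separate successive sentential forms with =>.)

S => GX   [S ::= G X]
GX => SX   [G ::= S]
SX => GXX   [S ::= G X]
GXX => GSdXX   [G ::= G S d]
GSdXX => SSdXX   [G ::= S]
SSdXX => GXSdXX   [S ::= G X]
GXSdXX => SXSdXX   [G ::= S]
SXSdXX => GXXSdXX   [S ::= G X]
GXXSdXX => xxdXXSdXX   [G ::= x x d]
xxdXXSdXX => xxddXSdXX   [X ::= d]
xxddXSdXX => xxdddSdXX   [X ::= d]
xxdddSdXX => xxdddddXX   [S ::= d]
xxdddddXX => xxddddddX   [X ::= d]
xxddddddX => xxddddddd   [X ::= d]

S => GX => SX => GXX => GSdXX => SSdXX => GXSdXX => SXSdXX => GXXSdXX => xxdXXSdXX => xxddXSdXX => xxdddSdXX => xxdddddXX => xxddddddX => xxddddddd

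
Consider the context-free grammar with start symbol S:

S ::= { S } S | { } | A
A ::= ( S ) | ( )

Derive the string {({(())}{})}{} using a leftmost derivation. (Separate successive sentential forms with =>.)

S => {S}S   [S ::= { S } S]
{S}S => {A}S   [S ::= A]
{A}S => {(S)}S   [A ::= ( S )]
{(S)}S => {({S}S)}S   [S ::= { S } S]
{({S}S)}S => {({A}S)}S   [S ::= A]
{({A}S)}S => {({(S)}S)}S   [A ::= ( S )]
{({(S)}S)}S => {({(A)}S)}S   [S ::= A]
{({(A)}S)}S => {({(())}S)}S   [A ::= ( )]
{({(())}S)}S => {({(())}{})}S   [S ::= { }]
{({(())}{})}S => {({(())}{})}{}   [S ::= { }]

S => {S}S => {A}S => {(S)}S => {({S}S)}S => {({A}S)}S => {({(S)}S)}S => {({(A)}S)}S => {({(())}S)}S => {({(())}{})}S => {({(())}{})}{}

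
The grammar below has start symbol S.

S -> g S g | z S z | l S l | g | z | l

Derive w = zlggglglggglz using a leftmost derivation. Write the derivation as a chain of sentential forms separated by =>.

S => zSz   [S -> z S z]
zSz => zlSlz   [S -> l S l]
zlSlz => zlgSglz   [S -> g S g]
zlgSglz => zlggSgglz   [S -> g S g]
zlggSgglz => zlgggSggglz   [S -> g S g]
zlgggSggglz => zlggglSlggglz   [S -> l S l]
zlggglSlggglz => zlggglglggglz   [S -> g]

S=>zSz=>zlSlz=>zlgSglz=>zlggSgglz=>zlgggSggglz=>zlggglSlggglz=>zlggglglggglz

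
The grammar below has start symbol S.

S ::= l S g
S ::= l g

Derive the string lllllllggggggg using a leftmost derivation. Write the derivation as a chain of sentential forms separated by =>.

S=>lSg=>llSgg=>lllSggg=>llllSgggg=>lllllSggggg=>llllllSgggggg=>lllllllggggggg

S => lSg   [S ::= l S g]
lSg => llSgg   [S ::= l S g]
llSgg => lllSggg   [S ::= l S g]
lllSggg => llllSgggg   [S ::= l S g]
llllSgggg => lllllSggggg   [S ::= l S g]
lllllSggggg => llllllSgggggg   [S ::= l S g]
llllllSgggggg => lllllllggggggg   [S ::= l g]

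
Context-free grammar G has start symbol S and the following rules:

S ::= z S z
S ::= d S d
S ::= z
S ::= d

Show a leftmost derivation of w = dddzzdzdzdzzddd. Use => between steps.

S => dSd => ddSdd => dddSddd => dddzSzddd => dddzzSzzddd => dddzzdSdzzddd => dddzzdzSzdzzddd => dddzzdzdzdzzddd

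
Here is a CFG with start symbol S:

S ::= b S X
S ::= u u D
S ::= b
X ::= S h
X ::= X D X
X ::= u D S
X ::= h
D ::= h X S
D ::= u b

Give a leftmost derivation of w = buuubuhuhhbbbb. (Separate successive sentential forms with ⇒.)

S ⇒ bSX ⇒ buuDX ⇒ buuubX ⇒ buuubuDS ⇒ buuubuhXSS ⇒ buuubuhuDSSS ⇒ buuubuhuhXSSSS ⇒ buuubuhuhhSSSS ⇒ buuubuhuhhbSSS ⇒ buuubuhuhhbbSS ⇒ buuubuhuhhbbbS ⇒ buuubuhuhhbbbb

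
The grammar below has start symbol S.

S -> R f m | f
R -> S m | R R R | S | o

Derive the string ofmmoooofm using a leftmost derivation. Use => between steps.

S => Rfm => RRRfm => RRRRRfm => SmRRRRfm => RfmmRRRRfm => ofmmRRRRfm => ofmmoRRRfm => ofmmooRRfm => ofmmoooRfm => ofmmoooofm

S => Rfm   [S -> R f m]
Rfm => RRRfm   [R -> R R R]
RRRfm => RRRRRfm   [R -> R R R]
RRRRRfm => SmRRRRfm   [R -> S m]
SmRRRRfm => RfmmRRRRfm   [S -> R f m]
RfmmRRRRfm => ofmmRRRRfm   [R -> o]
ofmmRRRRfm => ofmmoRRRfm   [R -> o]
ofmmoRRRfm => ofmmooRRfm   [R -> o]
ofmmooRRfm => ofmmoooRfm   [R -> o]
ofmmoooRfm => ofmmoooofm   [R -> o]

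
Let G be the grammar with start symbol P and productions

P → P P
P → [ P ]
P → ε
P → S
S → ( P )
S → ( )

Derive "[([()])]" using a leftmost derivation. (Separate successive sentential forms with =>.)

P => PP => [P]P => [S]P => [(P)]P => [([P])]P => [([S])]P => [([()])]P => [([()])]

P => PP   [P → P P]
PP => [P]P   [P → [ P ]]
[P]P => [S]P   [P → S]
[S]P => [(P)]P   [S → ( P )]
[(P)]P => [([P])]P   [P → [ P ]]
[([P])]P => [([S])]P   [P → S]
[([S])]P => [([()])]P   [S → ( )]
[([()])]P => [([()])]   [P → ε]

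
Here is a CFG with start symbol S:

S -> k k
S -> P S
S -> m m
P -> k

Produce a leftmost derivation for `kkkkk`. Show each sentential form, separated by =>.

S=>PS=>kS=>kPS=>kkS=>kkPS=>kkkS=>kkkkk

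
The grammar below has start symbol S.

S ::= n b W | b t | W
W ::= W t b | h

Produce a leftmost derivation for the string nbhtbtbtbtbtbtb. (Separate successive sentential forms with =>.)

S=>nbW=>nbWtb=>nbWtbtb=>nbWtbtbtb=>nbWtbtbtbtb=>nbWtbtbtbtbtb=>nbWtbtbtbtbtbtb=>nbhtbtbtbtbtbtb

S => nbW   [S ::= n b W]
nbW => nbWtb   [W ::= W t b]
nbWtb => nbWtbtb   [W ::= W t b]
nbWtbtb => nbWtbtbtb   [W ::= W t b]
nbWtbtbtb => nbWtbtbtbtb   [W ::= W t b]
nbWtbtbtbtb => nbWtbtbtbtbtb   [W ::= W t b]
nbWtbtbtbtbtb => nbWtbtbtbtbtbtb   [W ::= W t b]
nbWtbtbtbtbtbtb => nbhtbtbtbtbtbtb   [W ::= h]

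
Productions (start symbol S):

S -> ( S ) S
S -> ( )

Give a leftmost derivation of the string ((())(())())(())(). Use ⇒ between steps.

S ⇒ (S)S   [S -> ( S ) S]
(S)S ⇒ ((S)S)S   [S -> ( S ) S]
((S)S)S ⇒ ((())S)S   [S -> ( )]
((())S)S ⇒ ((())(S)S)S   [S -> ( S ) S]
((())(S)S)S ⇒ ((())(())S)S   [S -> ( )]
((())(())S)S ⇒ ((())(())())S   [S -> ( )]
((())(())())S ⇒ ((())(())())(S)S   [S -> ( S ) S]
((())(())())(S)S ⇒ ((())(())())(())S   [S -> ( )]
((())(())())(())S ⇒ ((())(())())(())()   [S -> ( )]

S ⇒ (S)S ⇒ ((S)S)S ⇒ ((())S)S ⇒ ((())(S)S)S ⇒ ((())(())S)S ⇒ ((())(())())S ⇒ ((())(())())(S)S ⇒ ((())(())())(())S ⇒ ((())(())())(())()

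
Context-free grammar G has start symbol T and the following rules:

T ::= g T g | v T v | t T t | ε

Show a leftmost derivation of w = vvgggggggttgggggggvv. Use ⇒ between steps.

T ⇒ vTv ⇒ vvTvv ⇒ vvgTgvv ⇒ vvggTggvv ⇒ vvgggTgggvv ⇒ vvggggTggggvv ⇒ vvgggggTgggggvv ⇒ vvggggggTggggggvv ⇒ vvgggggggTgggggggvv ⇒ vvgggggggtTtgggggggvv ⇒ vvgggggggttgggggggvv

T ⇒ vTv   [T ::= v T v]
vTv ⇒ vvTvv   [T ::= v T v]
vvTvv ⇒ vvgTgvv   [T ::= g T g]
vvgTgvv ⇒ vvggTggvv   [T ::= g T g]
vvggTggvv ⇒ vvgggTgggvv   [T ::= g T g]
vvgggTgggvv ⇒ vvggggTggggvv   [T ::= g T g]
vvggggTggggvv ⇒ vvgggggTgggggvv   [T ::= g T g]
vvgggggTgggggvv ⇒ vvggggggTggggggvv   [T ::= g T g]
vvggggggTggggggvv ⇒ vvgggggggTgggggggvv   [T ::= g T g]
vvgggggggTgggggggvv ⇒ vvgggggggtTtgggggggvv   [T ::= t T t]
vvgggggggtTtgggggggvv ⇒ vvgggggggttgggggggvv   [T ::= ε]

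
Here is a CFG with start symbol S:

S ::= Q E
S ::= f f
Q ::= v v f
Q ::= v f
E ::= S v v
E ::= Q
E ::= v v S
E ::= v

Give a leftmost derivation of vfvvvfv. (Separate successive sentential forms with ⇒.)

S ⇒ QE ⇒ vfE ⇒ vfvvS ⇒ vfvvQE ⇒ vfvvvfE ⇒ vfvvvfv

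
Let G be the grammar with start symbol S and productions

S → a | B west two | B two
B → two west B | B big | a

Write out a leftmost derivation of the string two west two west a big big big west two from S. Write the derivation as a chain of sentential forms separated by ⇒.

S ⇒ B west two ⇒ B big west two ⇒ B big big west two ⇒ two west B big big west two ⇒ two west two west B big big west two ⇒ two west two west B big big big west two ⇒ two west two west a big big big west two

S ⇒ B west two   [S → B west two]
B west two ⇒ B big west two   [B → B big]
B big west two ⇒ B big big west two   [B → B big]
B big big west two ⇒ two west B big big west two   [B → two west B]
two west B big big west two ⇒ two west two west B big big west two   [B → two west B]
two west two west B big big west two ⇒ two west two west B big big big west two   [B → B big]
two west two west B big big big west two ⇒ two west two west a big big big west two   [B → a]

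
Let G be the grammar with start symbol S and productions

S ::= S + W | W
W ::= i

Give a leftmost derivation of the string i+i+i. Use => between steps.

S=>S+W=>S+W+W=>W+W+W=>i+W+W=>i+i+W=>i+i+i

S => S+W   [S ::= S + W]
S+W => S+W+W   [S ::= S + W]
S+W+W => W+W+W   [S ::= W]
W+W+W => i+W+W   [W ::= i]
i+W+W => i+i+W   [W ::= i]
i+i+W => i+i+i   [W ::= i]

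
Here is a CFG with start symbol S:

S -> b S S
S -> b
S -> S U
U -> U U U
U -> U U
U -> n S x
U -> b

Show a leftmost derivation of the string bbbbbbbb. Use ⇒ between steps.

S ⇒ bSS ⇒ bbSSS ⇒ bbSUSS ⇒ bbbSSUSS ⇒ bbbbSUSS ⇒ bbbbbUSS ⇒ bbbbbbSS ⇒ bbbbbbbS ⇒ bbbbbbbb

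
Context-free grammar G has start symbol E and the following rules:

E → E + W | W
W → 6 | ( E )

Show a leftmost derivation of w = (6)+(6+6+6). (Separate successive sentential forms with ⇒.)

E⇒E+W⇒W+W⇒(E)+W⇒(W)+W⇒(6)+W⇒(6)+(E)⇒(6)+(E+W)⇒(6)+(E+W+W)⇒(6)+(W+W+W)⇒(6)+(6+W+W)⇒(6)+(6+6+W)⇒(6)+(6+6+6)

E ⇒ E+W   [E → E + W]
E+W ⇒ W+W   [E → W]
W+W ⇒ (E)+W   [W → ( E )]
(E)+W ⇒ (W)+W   [E → W]
(W)+W ⇒ (6)+W   [W → 6]
(6)+W ⇒ (6)+(E)   [W → ( E )]
(6)+(E) ⇒ (6)+(E+W)   [E → E + W]
(6)+(E+W) ⇒ (6)+(E+W+W)   [E → E + W]
(6)+(E+W+W) ⇒ (6)+(W+W+W)   [E → W]
(6)+(W+W+W) ⇒ (6)+(6+W+W)   [W → 6]
(6)+(6+W+W) ⇒ (6)+(6+6+W)   [W → 6]
(6)+(6+6+W) ⇒ (6)+(6+6+6)   [W → 6]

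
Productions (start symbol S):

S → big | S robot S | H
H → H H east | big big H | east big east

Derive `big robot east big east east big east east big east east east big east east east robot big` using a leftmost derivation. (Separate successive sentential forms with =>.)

S => S robot S => big robot S => big robot S robot S => big robot H robot S => big robot H H east robot S => big robot east big east H east robot S => big robot east big east H H east east robot S => big robot east big east H H east H east east robot S => big robot east big east east big east H east H east east robot S => big robot east big east east big east east big east east H east east robot S => big robot east big east east big east east big east east east big east east east robot S => big robot east big east east big east east big east east east big east east east robot big

S => S robot S   [S → S robot S]
S robot S => big robot S   [S → big]
big robot S => big robot S robot S   [S → S robot S]
big robot S robot S => big robot H robot S   [S → H]
big robot H robot S => big robot H H east robot S   [H → H H east]
big robot H H east robot S => big robot east big east H east robot S   [H → east big east]
big robot east big east H east robot S => big robot east big east H H east east robot S   [H → H H east]
big robot east big east H H east east robot S => big robot east big east H H east H east east robot S   [H → H H east]
big robot east big east H H east H east east robot S => big robot east big east east big east H east H east east robot S   [H → east big east]
big robot east big east east big east H east H east east robot S => big robot east big east east big east east big east east H east east robot S   [H → east big east]
big robot east big east east big east east big east east H east east robot S => big robot east big east east big east east big east east east big east east east robot S   [H → east big east]
big robot east big east east big east east big east east east big east east east robot S => big robot east big east east big east east big east east east big east east east robot big   [S → big]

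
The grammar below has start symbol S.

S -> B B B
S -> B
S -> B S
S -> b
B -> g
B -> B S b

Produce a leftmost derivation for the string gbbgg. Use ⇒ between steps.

S ⇒ BBB ⇒ BSbBB ⇒ gSbBB ⇒ gbbBB ⇒ gbbgB ⇒ gbbgg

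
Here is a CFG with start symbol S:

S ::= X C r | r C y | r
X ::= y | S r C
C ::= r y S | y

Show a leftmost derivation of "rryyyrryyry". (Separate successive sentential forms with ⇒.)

S ⇒ rCy ⇒ rrySy ⇒ rryXCry ⇒ rrySrCCry ⇒ rryXCrrCCry ⇒ rryyCrrCCry ⇒ rryyyrrCCry ⇒ rryyyrryCry ⇒ rryyyrryyry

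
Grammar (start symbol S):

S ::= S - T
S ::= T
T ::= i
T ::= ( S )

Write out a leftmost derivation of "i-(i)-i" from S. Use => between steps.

S=>S-T=>S-T-T=>T-T-T=>i-T-T=>i-(S)-T=>i-(T)-T=>i-(i)-T=>i-(i)-i

S => S-T   [S ::= S - T]
S-T => S-T-T   [S ::= S - T]
S-T-T => T-T-T   [S ::= T]
T-T-T => i-T-T   [T ::= i]
i-T-T => i-(S)-T   [T ::= ( S )]
i-(S)-T => i-(T)-T   [S ::= T]
i-(T)-T => i-(i)-T   [T ::= i]
i-(i)-T => i-(i)-i   [T ::= i]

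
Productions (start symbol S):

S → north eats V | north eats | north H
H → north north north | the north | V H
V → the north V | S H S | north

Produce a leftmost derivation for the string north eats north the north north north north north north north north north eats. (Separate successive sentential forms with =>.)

S => north eats V   [S → north eats V]
north eats V => north eats S H S   [V → S H S]
north eats S H S => north eats north H H S   [S → north H]
north eats north H H S => north eats north V H H S   [H → V H]
north eats north V H H S => north eats north the north V H H S   [V → the north V]
north eats north the north V H H S => north eats north the north north H H S   [V → north]
north eats north the north north H H S => north eats north the north north north north north H S   [H → north north north]
north eats north the north north north north north H S => north eats north the north north north north north north north north S   [H → north north north]
north eats north the north north north north north north north north S => north eats north the north north north north north north north north north eats   [S → north eats]

S => north eats V => north eats S H S => north eats north H H S => north eats north V H H S => north eats north the north V H H S => north eats north the north north H H S => north eats north the north north north north north H S => north eats north the north north north north north north north north S => north eats north the north north north north north north north north north eats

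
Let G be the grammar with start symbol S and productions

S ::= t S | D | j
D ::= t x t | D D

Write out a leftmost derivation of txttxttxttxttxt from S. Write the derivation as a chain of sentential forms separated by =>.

S=>D=>DD=>DDD=>DDDD=>DDDDD=>txtDDDD=>txttxtDDD=>txttxttxtDD=>txttxttxttxtD=>txttxttxttxttxt

S => D   [S ::= D]
D => DD   [D ::= D D]
DD => DDD   [D ::= D D]
DDD => DDDD   [D ::= D D]
DDDD => DDDDD   [D ::= D D]
DDDDD => txtDDDD   [D ::= t x t]
txtDDDD => txttxtDDD   [D ::= t x t]
txttxtDDD => txttxttxtDD   [D ::= t x t]
txttxttxtDD => txttxttxttxtD   [D ::= t x t]
txttxttxttxtD => txttxttxttxttxt   [D ::= t x t]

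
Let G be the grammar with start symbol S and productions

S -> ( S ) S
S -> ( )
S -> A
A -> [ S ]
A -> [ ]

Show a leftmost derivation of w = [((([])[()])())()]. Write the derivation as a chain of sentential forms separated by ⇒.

S⇒A⇒[S]⇒[(S)S]⇒[((S)S)S]⇒[(((S)S)S)S]⇒[(((A)S)S)S]⇒[((([])S)S)S]⇒[((([])A)S)S]⇒[((([])[S])S)S]⇒[((([])[()])S)S]⇒[((([])[()])())S]⇒[((([])[()])())()]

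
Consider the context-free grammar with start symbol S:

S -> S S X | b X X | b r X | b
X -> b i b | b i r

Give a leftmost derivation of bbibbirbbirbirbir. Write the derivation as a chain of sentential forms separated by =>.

S => SSX   [S -> S S X]
SSX => bXXSX   [S -> b X X]
bXXSX => bbibXSX   [X -> b i b]
bbibXSX => bbibbirSX   [X -> b i r]
bbibbirSX => bbibbirbXXX   [S -> b X X]
bbibbirbXXX => bbibbirbbirXX   [X -> b i r]
bbibbirbbirXX => bbibbirbbirbirX   [X -> b i r]
bbibbirbbirbirX => bbibbirbbirbirbir   [X -> b i r]

S=>SSX=>bXXSX=>bbibXSX=>bbibbirSX=>bbibbirbXXX=>bbibbirbbirXX=>bbibbirbbirbirX=>bbibbirbbirbirbir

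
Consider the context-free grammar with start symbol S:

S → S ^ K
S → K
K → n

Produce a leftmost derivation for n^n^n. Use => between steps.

S => S^K   [S → S ^ K]
S^K => S^K^K   [S → S ^ K]
S^K^K => K^K^K   [S → K]
K^K^K => n^K^K   [K → n]
n^K^K => n^n^K   [K → n]
n^n^K => n^n^n   [K → n]

S => S^K => S^K^K => K^K^K => n^K^K => n^n^K => n^n^n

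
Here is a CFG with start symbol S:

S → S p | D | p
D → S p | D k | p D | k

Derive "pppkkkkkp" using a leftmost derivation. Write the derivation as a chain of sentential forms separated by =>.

S => Sp => Dp => Dkp => Dkkp => Dkkkp => Dkkkkp => Dkkkkkp => Spkkkkkp => Sppkkkkkp => pppkkkkkp

S => Sp   [S → S p]
Sp => Dp   [S → D]
Dp => Dkp   [D → D k]
Dkp => Dkkp   [D → D k]
Dkkp => Dkkkp   [D → D k]
Dkkkp => Dkkkkp   [D → D k]
Dkkkkp => Dkkkkkp   [D → D k]
Dkkkkkp => Spkkkkkp   [D → S p]
Spkkkkkp => Sppkkkkkp   [S → S p]
Sppkkkkkp => pppkkkkkp   [S → p]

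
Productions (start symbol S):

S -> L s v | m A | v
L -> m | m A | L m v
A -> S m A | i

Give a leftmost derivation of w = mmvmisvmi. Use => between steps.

S=>mA=>mSmA=>mLsvmA=>mmAsvmA=>mmSmAsvmA=>mmvmAsvmA=>mmvmisvmA=>mmvmisvmi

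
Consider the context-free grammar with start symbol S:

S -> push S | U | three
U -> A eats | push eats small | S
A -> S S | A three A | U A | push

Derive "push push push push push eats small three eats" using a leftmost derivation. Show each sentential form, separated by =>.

S => push S => push push S => push push push S => push push push push S => push push push push U => push push push push A eats => push push push push S S eats => push push push push U S eats => push push push push push eats small S eats => push push push push push eats small three eats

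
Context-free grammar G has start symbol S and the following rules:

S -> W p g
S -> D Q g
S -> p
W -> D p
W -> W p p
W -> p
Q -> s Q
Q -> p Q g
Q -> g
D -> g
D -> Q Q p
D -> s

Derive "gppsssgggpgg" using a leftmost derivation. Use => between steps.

S => DQg => QQpQg => gQpQg => gpQgpQg => gppQggpQg => gppsQggpQg => gppssQggpQg => gppsssQggpQg => gppsssgggpQg => gppsssgggpgg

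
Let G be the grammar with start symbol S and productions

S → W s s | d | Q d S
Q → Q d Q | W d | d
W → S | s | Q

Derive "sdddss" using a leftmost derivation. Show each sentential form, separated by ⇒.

S ⇒ QdS   [S → Q d S]
QdS ⇒ WddS   [Q → W d]
WddS ⇒ sddS   [W → s]
sddS ⇒ sddWss   [S → W s s]
sddWss ⇒ sddQss   [W → Q]
sddQss ⇒ sdddss   [Q → d]

S⇒QdS⇒WddS⇒sddS⇒sddWss⇒sddQss⇒sdddss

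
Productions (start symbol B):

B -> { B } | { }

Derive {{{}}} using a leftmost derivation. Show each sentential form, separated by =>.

B=>{B}=>{{B}}=>{{{}}}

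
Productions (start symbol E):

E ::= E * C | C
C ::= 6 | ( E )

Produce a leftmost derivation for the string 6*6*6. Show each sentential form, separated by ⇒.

E ⇒ E*C   [E ::= E * C]
E*C ⇒ E*C*C   [E ::= E * C]
E*C*C ⇒ C*C*C   [E ::= C]
C*C*C ⇒ 6*C*C   [C ::= 6]
6*C*C ⇒ 6*6*C   [C ::= 6]
6*6*C ⇒ 6*6*6   [C ::= 6]

E ⇒ E*C ⇒ E*C*C ⇒ C*C*C ⇒ 6*C*C ⇒ 6*6*C ⇒ 6*6*6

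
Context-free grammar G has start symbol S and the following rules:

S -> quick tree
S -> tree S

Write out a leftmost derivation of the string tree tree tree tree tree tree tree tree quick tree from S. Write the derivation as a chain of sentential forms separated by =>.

S => tree S => tree tree S => tree tree tree S => tree tree tree tree S => tree tree tree tree tree S => tree tree tree tree tree tree S => tree tree tree tree tree tree tree S => tree tree tree tree tree tree tree tree S => tree tree tree tree tree tree tree tree quick tree

S => tree S   [S -> tree S]
tree S => tree tree S   [S -> tree S]
tree tree S => tree tree tree S   [S -> tree S]
tree tree tree S => tree tree tree tree S   [S -> tree S]
tree tree tree tree S => tree tree tree tree tree S   [S -> tree S]
tree tree tree tree tree S => tree tree tree tree tree tree S   [S -> tree S]
tree tree tree tree tree tree S => tree tree tree tree tree tree tree S   [S -> tree S]
tree tree tree tree tree tree tree S => tree tree tree tree tree tree tree tree S   [S -> tree S]
tree tree tree tree tree tree tree tree S => tree tree tree tree tree tree tree tree quick tree   [S -> quick tree]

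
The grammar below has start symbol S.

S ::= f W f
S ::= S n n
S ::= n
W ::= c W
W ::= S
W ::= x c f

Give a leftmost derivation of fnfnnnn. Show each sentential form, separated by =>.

S => Snn   [S ::= S n n]
Snn => Snnnn   [S ::= S n n]
Snnnn => fWfnnnn   [S ::= f W f]
fWfnnnn => fSfnnnn   [W ::= S]
fSfnnnn => fnfnnnn   [S ::= n]

S => Snn => Snnnn => fWfnnnn => fSfnnnn => fnfnnnn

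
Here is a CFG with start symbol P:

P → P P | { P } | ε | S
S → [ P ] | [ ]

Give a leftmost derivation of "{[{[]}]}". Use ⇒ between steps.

P ⇒ {P} ⇒ {PP} ⇒ {SP} ⇒ {[P]P} ⇒ {[{P}]P} ⇒ {[{PP}]P} ⇒ {[{SP}]P} ⇒ {[{[]P}]P} ⇒ {[{[]}]P} ⇒ {[{[]}]}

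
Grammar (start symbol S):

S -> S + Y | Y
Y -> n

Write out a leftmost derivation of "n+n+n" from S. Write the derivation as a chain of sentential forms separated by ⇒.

S⇒S+Y⇒S+Y+Y⇒Y+Y+Y⇒n+Y+Y⇒n+n+Y⇒n+n+n

S ⇒ S+Y   [S -> S + Y]
S+Y ⇒ S+Y+Y   [S -> S + Y]
S+Y+Y ⇒ Y+Y+Y   [S -> Y]
Y+Y+Y ⇒ n+Y+Y   [Y -> n]
n+Y+Y ⇒ n+n+Y   [Y -> n]
n+n+Y ⇒ n+n+n   [Y -> n]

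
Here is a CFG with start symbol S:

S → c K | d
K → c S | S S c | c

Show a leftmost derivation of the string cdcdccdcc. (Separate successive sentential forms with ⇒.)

S ⇒ cK   [S → c K]
cK ⇒ cSSc   [K → S S c]
cSSc ⇒ cdSc   [S → d]
cdSc ⇒ cdcKc   [S → c K]
cdcKc ⇒ cdcSScc   [K → S S c]
cdcSScc ⇒ cdcdScc   [S → d]
cdcdScc ⇒ cdcdcKcc   [S → c K]
cdcdcKcc ⇒ cdcdccScc   [K → c S]
cdcdccScc ⇒ cdcdccdcc   [S → d]

S⇒cK⇒cSSc⇒cdSc⇒cdcKc⇒cdcSScc⇒cdcdScc⇒cdcdcKcc⇒cdcdccScc⇒cdcdccdcc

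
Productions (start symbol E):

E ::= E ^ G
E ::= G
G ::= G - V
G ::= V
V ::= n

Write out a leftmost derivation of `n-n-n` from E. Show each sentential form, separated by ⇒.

E ⇒ G ⇒ G-V ⇒ G-V-V ⇒ V-V-V ⇒ n-V-V ⇒ n-n-V ⇒ n-n-n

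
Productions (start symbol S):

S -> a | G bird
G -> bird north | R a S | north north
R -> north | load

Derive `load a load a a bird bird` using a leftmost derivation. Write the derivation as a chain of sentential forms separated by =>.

S => G bird => R a S bird => load a S bird => load a G bird bird => load a R a S bird bird => load a load a S bird bird => load a load a a bird bird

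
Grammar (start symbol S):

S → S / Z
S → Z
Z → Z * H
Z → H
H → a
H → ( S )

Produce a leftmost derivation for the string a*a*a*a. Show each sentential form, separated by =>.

S => Z   [S → Z]
Z => Z*H   [Z → Z * H]
Z*H => Z*H*H   [Z → Z * H]
Z*H*H => Z*H*H*H   [Z → Z * H]
Z*H*H*H => H*H*H*H   [Z → H]
H*H*H*H => a*H*H*H   [H → a]
a*H*H*H => a*a*H*H   [H → a]
a*a*H*H => a*a*a*H   [H → a]
a*a*a*H => a*a*a*a   [H → a]

S=>Z=>Z*H=>Z*H*H=>Z*H*H*H=>H*H*H*H=>a*H*H*H=>a*a*H*H=>a*a*a*H=>a*a*a*a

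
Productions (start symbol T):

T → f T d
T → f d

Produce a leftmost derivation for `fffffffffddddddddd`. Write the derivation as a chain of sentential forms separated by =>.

T => fTd => ffTdd => fffTddd => ffffTdddd => fffffTddddd => ffffffTdddddd => fffffffTddddddd => ffffffffTdddddddd => fffffffffddddddddd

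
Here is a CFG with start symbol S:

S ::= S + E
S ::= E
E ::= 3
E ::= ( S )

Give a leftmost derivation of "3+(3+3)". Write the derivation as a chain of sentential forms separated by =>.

S => S+E   [S ::= S + E]
S+E => E+E   [S ::= E]
E+E => 3+E   [E ::= 3]
3+E => 3+(S)   [E ::= ( S )]
3+(S) => 3+(S+E)   [S ::= S + E]
3+(S+E) => 3+(E+E)   [S ::= E]
3+(E+E) => 3+(3+E)   [E ::= 3]
3+(3+E) => 3+(3+3)   [E ::= 3]

S => S+E => E+E => 3+E => 3+(S) => 3+(S+E) => 3+(E+E) => 3+(3+E) => 3+(3+3)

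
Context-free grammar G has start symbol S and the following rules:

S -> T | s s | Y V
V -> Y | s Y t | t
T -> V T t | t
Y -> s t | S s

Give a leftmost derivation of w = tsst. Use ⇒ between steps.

S ⇒ YV ⇒ SsV ⇒ TsV ⇒ tsV ⇒ tsY ⇒ tsst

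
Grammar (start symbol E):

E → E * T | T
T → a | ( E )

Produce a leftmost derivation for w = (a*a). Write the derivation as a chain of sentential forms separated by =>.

E => T   [E → T]
T => (E)   [T → ( E )]
(E) => (E*T)   [E → E * T]
(E*T) => (T*T)   [E → T]
(T*T) => (a*T)   [T → a]
(a*T) => (a*a)   [T → a]

E => T => (E) => (E*T) => (T*T) => (a*T) => (a*a)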